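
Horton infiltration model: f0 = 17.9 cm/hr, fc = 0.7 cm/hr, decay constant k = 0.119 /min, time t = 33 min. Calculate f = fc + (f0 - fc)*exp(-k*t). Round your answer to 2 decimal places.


Step 1: f = fc + (f0 - fc) * exp(-k * t)
Step 2: exp(-0.119 * 33) = 0.019703
Step 3: f = 0.7 + (17.9 - 0.7) * 0.019703
Step 4: f = 0.7 + 17.2 * 0.019703
Step 5: f = 1.04 cm/hr

1.04


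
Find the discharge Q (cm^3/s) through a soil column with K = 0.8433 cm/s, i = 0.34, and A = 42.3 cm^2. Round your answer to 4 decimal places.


Step 1: Apply Darcy's law: Q = K * i * A
Step 2: Q = 0.8433 * 0.34 * 42.3
Step 3: Q = 12.1283 cm^3/s

12.1283


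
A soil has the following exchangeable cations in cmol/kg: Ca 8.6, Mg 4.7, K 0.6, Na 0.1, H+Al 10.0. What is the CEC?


Step 1: CEC = Ca + Mg + K + Na + (H+Al)
Step 2: CEC = 8.6 + 4.7 + 0.6 + 0.1 + 10.0
Step 3: CEC = 24.0 cmol/kg

24.0


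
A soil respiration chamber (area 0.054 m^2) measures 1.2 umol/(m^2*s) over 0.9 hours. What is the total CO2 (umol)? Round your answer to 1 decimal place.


Step 1: Convert time to seconds: 0.9 hr * 3600 = 3240.0 s
Step 2: Total = flux * area * time_s
Step 3: Total = 1.2 * 0.054 * 3240.0
Step 4: Total = 210.0 umol

210.0


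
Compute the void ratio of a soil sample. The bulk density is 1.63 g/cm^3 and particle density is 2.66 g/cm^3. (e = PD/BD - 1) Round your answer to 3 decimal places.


Step 1: e = PD / BD - 1
Step 2: e = 2.66 / 1.63 - 1
Step 3: e = 1.6319 - 1
Step 4: e = 0.632

0.632


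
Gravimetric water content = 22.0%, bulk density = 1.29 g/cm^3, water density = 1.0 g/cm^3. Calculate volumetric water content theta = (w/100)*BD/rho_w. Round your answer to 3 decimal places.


Step 1: theta = (w / 100) * BD / rho_w
Step 2: theta = (22.0 / 100) * 1.29 / 1.0
Step 3: theta = 0.22 * 1.29
Step 4: theta = 0.284

0.284


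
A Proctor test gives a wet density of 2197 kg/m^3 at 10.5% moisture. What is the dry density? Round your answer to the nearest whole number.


Step 1: Dry density = wet density / (1 + w/100)
Step 2: Dry density = 2197 / (1 + 10.5/100)
Step 3: Dry density = 2197 / 1.105
Step 4: Dry density = 1988 kg/m^3

1988


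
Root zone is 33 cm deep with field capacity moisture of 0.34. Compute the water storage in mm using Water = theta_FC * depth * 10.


Step 1: Water (mm) = theta_FC * depth (cm) * 10
Step 2: Water = 0.34 * 33 * 10
Step 3: Water = 112.2 mm

112.2


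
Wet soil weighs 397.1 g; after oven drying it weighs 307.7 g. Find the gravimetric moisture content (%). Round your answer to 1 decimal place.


Step 1: Water mass = wet - dry = 397.1 - 307.7 = 89.4 g
Step 2: w = 100 * water mass / dry mass
Step 3: w = 100 * 89.4 / 307.7 = 29.1%

29.1


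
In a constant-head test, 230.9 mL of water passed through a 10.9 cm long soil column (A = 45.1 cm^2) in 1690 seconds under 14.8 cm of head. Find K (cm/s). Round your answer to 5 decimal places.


Step 1: K = Q * L / (A * t * h)
Step 2: Numerator = 230.9 * 10.9 = 2516.81
Step 3: Denominator = 45.1 * 1690 * 14.8 = 1128041.2
Step 4: K = 2516.81 / 1128041.2 = 0.00223 cm/s

0.00223


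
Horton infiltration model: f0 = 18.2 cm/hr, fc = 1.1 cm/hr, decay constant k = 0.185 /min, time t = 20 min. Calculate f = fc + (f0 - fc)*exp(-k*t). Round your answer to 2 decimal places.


Step 1: f = fc + (f0 - fc) * exp(-k * t)
Step 2: exp(-0.185 * 20) = 0.024724
Step 3: f = 1.1 + (18.2 - 1.1) * 0.024724
Step 4: f = 1.1 + 17.1 * 0.024724
Step 5: f = 1.52 cm/hr

1.52


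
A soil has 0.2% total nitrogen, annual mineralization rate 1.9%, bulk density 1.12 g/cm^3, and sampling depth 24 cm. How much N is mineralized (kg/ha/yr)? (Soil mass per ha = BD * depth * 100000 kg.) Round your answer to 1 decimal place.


Step 1: Soil mass per ha = BD * depth * 100000 = 1.12 * 24 * 100000 = 2688000 kg
Step 2: Total N pool = soil mass * N%/100 = 2688000 * 0.2/100 = 5376.0 kg/ha
Step 3: N mineralized = N pool * rate%/100 = 5376.0 * 1.9/100 = 102.1 kg/ha/yr

102.1


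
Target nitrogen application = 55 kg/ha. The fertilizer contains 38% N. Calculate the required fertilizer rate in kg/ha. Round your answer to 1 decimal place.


Step 1: Fertilizer rate = target N / (N content / 100)
Step 2: Rate = 55 / (38 / 100)
Step 3: Rate = 55 / 0.38
Step 4: Rate = 144.7 kg/ha

144.7


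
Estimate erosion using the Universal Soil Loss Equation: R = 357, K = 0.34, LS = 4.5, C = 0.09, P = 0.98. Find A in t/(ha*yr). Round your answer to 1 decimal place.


Step 1: A = R * K * LS * C * P
Step 2: R * K = 357 * 0.34 = 121.38
Step 3: (R*K) * LS = 121.38 * 4.5 = 546.21
Step 4: * C * P = 546.21 * 0.09 * 0.98 = 48.2
Step 5: A = 48.2 t/(ha*yr)

48.2


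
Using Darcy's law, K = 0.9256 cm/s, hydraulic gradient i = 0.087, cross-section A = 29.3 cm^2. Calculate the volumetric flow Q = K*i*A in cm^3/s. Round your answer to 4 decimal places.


Step 1: Apply Darcy's law: Q = K * i * A
Step 2: Q = 0.9256 * 0.087 * 29.3
Step 3: Q = 2.3594 cm^3/s

2.3594


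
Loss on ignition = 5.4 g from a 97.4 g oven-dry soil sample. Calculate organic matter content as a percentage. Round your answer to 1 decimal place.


Step 1: OM% = 100 * LOI / sample mass
Step 2: OM = 100 * 5.4 / 97.4
Step 3: OM = 5.5%

5.5


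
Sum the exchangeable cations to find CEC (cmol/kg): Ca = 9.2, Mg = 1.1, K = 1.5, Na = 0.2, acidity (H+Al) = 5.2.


Step 1: CEC = Ca + Mg + K + Na + (H+Al)
Step 2: CEC = 9.2 + 1.1 + 1.5 + 0.2 + 5.2
Step 3: CEC = 17.2 cmol/kg

17.2


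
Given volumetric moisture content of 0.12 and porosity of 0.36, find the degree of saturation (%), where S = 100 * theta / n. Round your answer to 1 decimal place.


Step 1: S = 100 * theta_v / n
Step 2: S = 100 * 0.12 / 0.36
Step 3: S = 33.3%

33.3


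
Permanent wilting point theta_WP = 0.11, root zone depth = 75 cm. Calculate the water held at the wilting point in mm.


Step 1: Water (mm) = theta_WP * depth * 10
Step 2: Water = 0.11 * 75 * 10
Step 3: Water = 82.5 mm

82.5


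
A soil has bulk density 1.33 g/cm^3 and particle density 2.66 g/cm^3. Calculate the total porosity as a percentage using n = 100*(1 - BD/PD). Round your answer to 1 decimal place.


Step 1: Formula: n = 100 * (1 - BD / PD)
Step 2: n = 100 * (1 - 1.33 / 2.66)
Step 3: n = 100 * (1 - 0.5)
Step 4: n = 50.0%

50.0


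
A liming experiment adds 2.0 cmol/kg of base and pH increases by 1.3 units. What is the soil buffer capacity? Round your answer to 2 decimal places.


Step 1: BC = change in base / change in pH
Step 2: BC = 2.0 / 1.3
Step 3: BC = 1.54 cmol/(kg*pH unit)

1.54


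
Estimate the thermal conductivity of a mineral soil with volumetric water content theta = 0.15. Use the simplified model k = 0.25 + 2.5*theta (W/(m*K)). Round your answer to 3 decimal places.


Step 1: k = 0.25 + 2.5 * theta
Step 2: k = 0.25 + 2.5 * 0.15
Step 3: k = 0.25 + 0.375
Step 4: k = 0.625 W/(m*K)

0.625


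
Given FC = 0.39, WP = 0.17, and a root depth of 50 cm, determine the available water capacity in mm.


Step 1: Available water = (FC - WP) * depth * 10
Step 2: AW = (0.39 - 0.17) * 50 * 10
Step 3: AW = 0.22 * 50 * 10
Step 4: AW = 110.0 mm

110.0


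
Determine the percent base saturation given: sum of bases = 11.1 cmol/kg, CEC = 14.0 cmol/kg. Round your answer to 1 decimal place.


Step 1: BS = 100 * (sum of bases) / CEC
Step 2: BS = 100 * 11.1 / 14.0
Step 3: BS = 79.3%

79.3


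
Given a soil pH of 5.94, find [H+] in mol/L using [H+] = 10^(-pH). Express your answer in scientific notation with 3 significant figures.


Step 1: [H+] = 10^(-pH)
Step 2: [H+] = 10^(-5.94)
Step 3: [H+] = 1.15e-06 mol/L

1.15e-06


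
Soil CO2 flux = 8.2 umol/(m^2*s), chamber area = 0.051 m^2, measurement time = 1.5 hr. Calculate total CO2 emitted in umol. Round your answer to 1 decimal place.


Step 1: Convert time to seconds: 1.5 hr * 3600 = 5400.0 s
Step 2: Total = flux * area * time_s
Step 3: Total = 8.2 * 0.051 * 5400.0
Step 4: Total = 2258.3 umol

2258.3


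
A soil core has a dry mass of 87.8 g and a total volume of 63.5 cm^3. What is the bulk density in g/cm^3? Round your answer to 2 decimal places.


Step 1: Identify the formula: BD = dry mass / volume
Step 2: Substitute values: BD = 87.8 / 63.5
Step 3: BD = 1.38 g/cm^3

1.38


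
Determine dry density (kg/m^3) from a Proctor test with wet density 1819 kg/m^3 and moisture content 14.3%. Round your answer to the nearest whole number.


Step 1: Dry density = wet density / (1 + w/100)
Step 2: Dry density = 1819 / (1 + 14.3/100)
Step 3: Dry density = 1819 / 1.143
Step 4: Dry density = 1591 kg/m^3

1591


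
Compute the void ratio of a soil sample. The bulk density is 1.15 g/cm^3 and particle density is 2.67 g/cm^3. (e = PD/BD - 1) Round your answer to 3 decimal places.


Step 1: e = PD / BD - 1
Step 2: e = 2.67 / 1.15 - 1
Step 3: e = 2.32174 - 1
Step 4: e = 1.322

1.322


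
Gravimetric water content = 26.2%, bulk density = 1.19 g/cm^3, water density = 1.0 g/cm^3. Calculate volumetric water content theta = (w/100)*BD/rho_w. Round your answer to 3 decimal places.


Step 1: theta = (w / 100) * BD / rho_w
Step 2: theta = (26.2 / 100) * 1.19 / 1.0
Step 3: theta = 0.262 * 1.19
Step 4: theta = 0.312

0.312


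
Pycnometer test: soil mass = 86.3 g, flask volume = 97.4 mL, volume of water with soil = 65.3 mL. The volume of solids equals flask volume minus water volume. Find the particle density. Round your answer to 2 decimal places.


Step 1: Volume of solids = flask volume - water volume with soil
Step 2: V_solids = 97.4 - 65.3 = 32.1 mL
Step 3: Particle density = mass / V_solids = 86.3 / 32.1 = 2.69 g/cm^3

2.69


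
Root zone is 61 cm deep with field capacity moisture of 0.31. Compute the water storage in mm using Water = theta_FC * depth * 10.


Step 1: Water (mm) = theta_FC * depth (cm) * 10
Step 2: Water = 0.31 * 61 * 10
Step 3: Water = 189.1 mm

189.1


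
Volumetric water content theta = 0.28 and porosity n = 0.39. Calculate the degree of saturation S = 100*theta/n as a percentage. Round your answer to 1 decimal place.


Step 1: S = 100 * theta_v / n
Step 2: S = 100 * 0.28 / 0.39
Step 3: S = 71.8%

71.8


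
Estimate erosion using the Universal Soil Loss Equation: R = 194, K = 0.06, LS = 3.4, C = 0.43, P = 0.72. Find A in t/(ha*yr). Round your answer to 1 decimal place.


Step 1: A = R * K * LS * C * P
Step 2: R * K = 194 * 0.06 = 11.64
Step 3: (R*K) * LS = 11.64 * 3.4 = 39.576
Step 4: * C * P = 39.576 * 0.43 * 0.72 = 12.3
Step 5: A = 12.3 t/(ha*yr)

12.3


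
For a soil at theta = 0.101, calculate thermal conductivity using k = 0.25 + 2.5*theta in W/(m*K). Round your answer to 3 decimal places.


Step 1: k = 0.25 + 2.5 * theta
Step 2: k = 0.25 + 2.5 * 0.101
Step 3: k = 0.25 + 0.253
Step 4: k = 0.503 W/(m*K)

0.503


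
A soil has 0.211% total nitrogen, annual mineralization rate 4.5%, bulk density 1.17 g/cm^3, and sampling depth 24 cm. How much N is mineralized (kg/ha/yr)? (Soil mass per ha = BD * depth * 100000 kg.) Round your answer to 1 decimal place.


Step 1: Soil mass per ha = BD * depth * 100000 = 1.17 * 24 * 100000 = 2808000 kg
Step 2: Total N pool = soil mass * N%/100 = 2808000 * 0.211/100 = 5924.88 kg/ha
Step 3: N mineralized = N pool * rate%/100 = 5924.88 * 4.5/100 = 266.6 kg/ha/yr

266.6


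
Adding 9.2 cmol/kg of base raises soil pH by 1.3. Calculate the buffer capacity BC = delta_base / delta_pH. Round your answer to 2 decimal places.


Step 1: BC = change in base / change in pH
Step 2: BC = 9.2 / 1.3
Step 3: BC = 7.08 cmol/(kg*pH unit)

7.08


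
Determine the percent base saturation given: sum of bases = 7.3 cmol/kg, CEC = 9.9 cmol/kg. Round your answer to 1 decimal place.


Step 1: BS = 100 * (sum of bases) / CEC
Step 2: BS = 100 * 7.3 / 9.9
Step 3: BS = 73.7%

73.7


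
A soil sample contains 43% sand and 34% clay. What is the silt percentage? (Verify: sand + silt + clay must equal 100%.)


Step 1: sand + silt + clay = 100%
Step 2: silt = 100 - sand - clay
Step 3: silt = 100 - 43 - 34
Step 4: silt = 23%

23


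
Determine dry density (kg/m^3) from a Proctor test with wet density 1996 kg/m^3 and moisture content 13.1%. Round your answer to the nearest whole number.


Step 1: Dry density = wet density / (1 + w/100)
Step 2: Dry density = 1996 / (1 + 13.1/100)
Step 3: Dry density = 1996 / 1.131
Step 4: Dry density = 1765 kg/m^3

1765


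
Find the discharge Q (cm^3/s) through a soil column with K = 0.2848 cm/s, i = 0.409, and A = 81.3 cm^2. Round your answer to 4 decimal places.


Step 1: Apply Darcy's law: Q = K * i * A
Step 2: Q = 0.2848 * 0.409 * 81.3
Step 3: Q = 9.4701 cm^3/s

9.4701


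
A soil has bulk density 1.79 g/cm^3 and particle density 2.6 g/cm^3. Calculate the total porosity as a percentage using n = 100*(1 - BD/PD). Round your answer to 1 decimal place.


Step 1: Formula: n = 100 * (1 - BD / PD)
Step 2: n = 100 * (1 - 1.79 / 2.6)
Step 3: n = 100 * (1 - 0.68846)
Step 4: n = 31.2%

31.2


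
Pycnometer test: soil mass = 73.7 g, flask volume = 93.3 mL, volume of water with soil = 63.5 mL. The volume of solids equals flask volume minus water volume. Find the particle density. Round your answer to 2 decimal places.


Step 1: Volume of solids = flask volume - water volume with soil
Step 2: V_solids = 93.3 - 63.5 = 29.8 mL
Step 3: Particle density = mass / V_solids = 73.7 / 29.8 = 2.47 g/cm^3

2.47


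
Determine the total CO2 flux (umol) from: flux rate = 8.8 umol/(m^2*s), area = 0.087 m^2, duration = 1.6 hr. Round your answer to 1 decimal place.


Step 1: Convert time to seconds: 1.6 hr * 3600 = 5760.0 s
Step 2: Total = flux * area * time_s
Step 3: Total = 8.8 * 0.087 * 5760.0
Step 4: Total = 4409.9 umol

4409.9


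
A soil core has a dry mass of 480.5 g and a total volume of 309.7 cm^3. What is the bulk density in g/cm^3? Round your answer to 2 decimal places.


Step 1: Identify the formula: BD = dry mass / volume
Step 2: Substitute values: BD = 480.5 / 309.7
Step 3: BD = 1.55 g/cm^3

1.55


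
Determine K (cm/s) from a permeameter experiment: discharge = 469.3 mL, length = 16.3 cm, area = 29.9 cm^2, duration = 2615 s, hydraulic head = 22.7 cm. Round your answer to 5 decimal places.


Step 1: K = Q * L / (A * t * h)
Step 2: Numerator = 469.3 * 16.3 = 7649.59
Step 3: Denominator = 29.9 * 2615 * 22.7 = 1774878.95
Step 4: K = 7649.59 / 1774878.95 = 0.00431 cm/s

0.00431


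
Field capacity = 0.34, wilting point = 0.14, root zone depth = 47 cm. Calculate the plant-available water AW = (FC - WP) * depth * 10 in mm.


Step 1: Available water = (FC - WP) * depth * 10
Step 2: AW = (0.34 - 0.14) * 47 * 10
Step 3: AW = 0.2 * 47 * 10
Step 4: AW = 94.0 mm

94.0


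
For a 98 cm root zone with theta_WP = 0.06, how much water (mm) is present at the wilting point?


Step 1: Water (mm) = theta_WP * depth * 10
Step 2: Water = 0.06 * 98 * 10
Step 3: Water = 58.8 mm

58.8


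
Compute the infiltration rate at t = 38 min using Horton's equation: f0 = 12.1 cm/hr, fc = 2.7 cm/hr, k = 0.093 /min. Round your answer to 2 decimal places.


Step 1: f = fc + (f0 - fc) * exp(-k * t)
Step 2: exp(-0.093 * 38) = 0.029188
Step 3: f = 2.7 + (12.1 - 2.7) * 0.029188
Step 4: f = 2.7 + 9.4 * 0.029188
Step 5: f = 2.97 cm/hr

2.97


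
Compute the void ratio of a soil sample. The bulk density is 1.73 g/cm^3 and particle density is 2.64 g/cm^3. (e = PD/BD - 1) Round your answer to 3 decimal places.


Step 1: e = PD / BD - 1
Step 2: e = 2.64 / 1.73 - 1
Step 3: e = 1.52601 - 1
Step 4: e = 0.526

0.526


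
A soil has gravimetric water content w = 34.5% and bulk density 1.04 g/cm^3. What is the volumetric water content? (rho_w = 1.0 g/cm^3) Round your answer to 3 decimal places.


Step 1: theta = (w / 100) * BD / rho_w
Step 2: theta = (34.5 / 100) * 1.04 / 1.0
Step 3: theta = 0.345 * 1.04
Step 4: theta = 0.359

0.359


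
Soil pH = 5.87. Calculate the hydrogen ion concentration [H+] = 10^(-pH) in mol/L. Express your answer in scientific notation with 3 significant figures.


Step 1: [H+] = 10^(-pH)
Step 2: [H+] = 10^(-5.87)
Step 3: [H+] = 1.35e-06 mol/L

1.35e-06


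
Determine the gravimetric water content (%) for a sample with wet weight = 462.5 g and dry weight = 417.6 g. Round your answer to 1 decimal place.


Step 1: Water mass = wet - dry = 462.5 - 417.6 = 44.9 g
Step 2: w = 100 * water mass / dry mass
Step 3: w = 100 * 44.9 / 417.6 = 10.8%

10.8


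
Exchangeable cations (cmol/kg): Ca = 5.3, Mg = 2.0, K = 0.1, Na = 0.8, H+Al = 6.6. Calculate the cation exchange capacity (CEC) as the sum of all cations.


Step 1: CEC = Ca + Mg + K + Na + (H+Al)
Step 2: CEC = 5.3 + 2.0 + 0.1 + 0.8 + 6.6
Step 3: CEC = 14.8 cmol/kg

14.8


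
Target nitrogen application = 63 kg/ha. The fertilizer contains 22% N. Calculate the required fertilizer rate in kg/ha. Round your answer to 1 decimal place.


Step 1: Fertilizer rate = target N / (N content / 100)
Step 2: Rate = 63 / (22 / 100)
Step 3: Rate = 63 / 0.22
Step 4: Rate = 286.4 kg/ha

286.4


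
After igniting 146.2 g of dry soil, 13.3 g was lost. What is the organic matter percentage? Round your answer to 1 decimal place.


Step 1: OM% = 100 * LOI / sample mass
Step 2: OM = 100 * 13.3 / 146.2
Step 3: OM = 9.1%

9.1


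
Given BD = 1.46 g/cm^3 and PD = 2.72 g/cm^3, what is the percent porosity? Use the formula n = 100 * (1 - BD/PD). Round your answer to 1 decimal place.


Step 1: Formula: n = 100 * (1 - BD / PD)
Step 2: n = 100 * (1 - 1.46 / 2.72)
Step 3: n = 100 * (1 - 0.53676)
Step 4: n = 46.3%

46.3


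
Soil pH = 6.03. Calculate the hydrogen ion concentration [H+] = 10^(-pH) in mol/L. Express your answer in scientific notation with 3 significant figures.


Step 1: [H+] = 10^(-pH)
Step 2: [H+] = 10^(-6.03)
Step 3: [H+] = 9.33e-07 mol/L

9.33e-07


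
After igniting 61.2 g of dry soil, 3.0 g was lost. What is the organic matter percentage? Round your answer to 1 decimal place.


Step 1: OM% = 100 * LOI / sample mass
Step 2: OM = 100 * 3.0 / 61.2
Step 3: OM = 4.9%

4.9


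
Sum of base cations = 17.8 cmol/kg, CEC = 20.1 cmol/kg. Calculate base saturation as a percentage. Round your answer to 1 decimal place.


Step 1: BS = 100 * (sum of bases) / CEC
Step 2: BS = 100 * 17.8 / 20.1
Step 3: BS = 88.6%

88.6


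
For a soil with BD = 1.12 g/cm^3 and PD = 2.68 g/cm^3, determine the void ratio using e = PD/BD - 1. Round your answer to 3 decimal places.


Step 1: e = PD / BD - 1
Step 2: e = 2.68 / 1.12 - 1
Step 3: e = 2.39286 - 1
Step 4: e = 1.393

1.393


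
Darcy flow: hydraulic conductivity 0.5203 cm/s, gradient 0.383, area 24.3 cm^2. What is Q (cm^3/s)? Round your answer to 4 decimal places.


Step 1: Apply Darcy's law: Q = K * i * A
Step 2: Q = 0.5203 * 0.383 * 24.3
Step 3: Q = 4.8424 cm^3/s

4.8424


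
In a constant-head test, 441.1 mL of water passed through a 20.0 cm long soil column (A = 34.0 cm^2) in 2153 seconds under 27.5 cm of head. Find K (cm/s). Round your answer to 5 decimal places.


Step 1: K = Q * L / (A * t * h)
Step 2: Numerator = 441.1 * 20.0 = 8822.0
Step 3: Denominator = 34.0 * 2153 * 27.5 = 2013055.0
Step 4: K = 8822.0 / 2013055.0 = 0.00438 cm/s

0.00438


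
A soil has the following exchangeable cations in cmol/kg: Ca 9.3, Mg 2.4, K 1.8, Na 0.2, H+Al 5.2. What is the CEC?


Step 1: CEC = Ca + Mg + K + Na + (H+Al)
Step 2: CEC = 9.3 + 2.4 + 1.8 + 0.2 + 5.2
Step 3: CEC = 18.9 cmol/kg

18.9


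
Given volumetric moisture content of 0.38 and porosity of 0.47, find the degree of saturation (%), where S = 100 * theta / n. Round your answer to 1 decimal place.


Step 1: S = 100 * theta_v / n
Step 2: S = 100 * 0.38 / 0.47
Step 3: S = 80.9%

80.9


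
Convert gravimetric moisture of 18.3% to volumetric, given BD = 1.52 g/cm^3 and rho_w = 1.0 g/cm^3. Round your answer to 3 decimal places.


Step 1: theta = (w / 100) * BD / rho_w
Step 2: theta = (18.3 / 100) * 1.52 / 1.0
Step 3: theta = 0.183 * 1.52
Step 4: theta = 0.278

0.278


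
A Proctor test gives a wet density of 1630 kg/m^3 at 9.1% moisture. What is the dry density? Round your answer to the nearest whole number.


Step 1: Dry density = wet density / (1 + w/100)
Step 2: Dry density = 1630 / (1 + 9.1/100)
Step 3: Dry density = 1630 / 1.091
Step 4: Dry density = 1494 kg/m^3

1494


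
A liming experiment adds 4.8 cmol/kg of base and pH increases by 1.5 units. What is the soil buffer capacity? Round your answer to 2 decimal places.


Step 1: BC = change in base / change in pH
Step 2: BC = 4.8 / 1.5
Step 3: BC = 3.2 cmol/(kg*pH unit)

3.2


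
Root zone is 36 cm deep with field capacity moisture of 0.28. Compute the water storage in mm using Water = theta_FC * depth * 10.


Step 1: Water (mm) = theta_FC * depth (cm) * 10
Step 2: Water = 0.28 * 36 * 10
Step 3: Water = 100.8 mm

100.8


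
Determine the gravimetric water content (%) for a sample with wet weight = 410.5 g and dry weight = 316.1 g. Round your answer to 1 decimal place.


Step 1: Water mass = wet - dry = 410.5 - 316.1 = 94.4 g
Step 2: w = 100 * water mass / dry mass
Step 3: w = 100 * 94.4 / 316.1 = 29.9%

29.9


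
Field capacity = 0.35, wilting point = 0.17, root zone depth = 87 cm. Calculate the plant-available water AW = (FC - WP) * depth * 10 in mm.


Step 1: Available water = (FC - WP) * depth * 10
Step 2: AW = (0.35 - 0.17) * 87 * 10
Step 3: AW = 0.18 * 87 * 10
Step 4: AW = 156.6 mm

156.6


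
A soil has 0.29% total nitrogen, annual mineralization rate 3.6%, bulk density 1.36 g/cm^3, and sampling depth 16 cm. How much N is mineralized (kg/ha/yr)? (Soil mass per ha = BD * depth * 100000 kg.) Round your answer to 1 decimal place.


Step 1: Soil mass per ha = BD * depth * 100000 = 1.36 * 16 * 100000 = 2176000 kg
Step 2: Total N pool = soil mass * N%/100 = 2176000 * 0.29/100 = 6310.4 kg/ha
Step 3: N mineralized = N pool * rate%/100 = 6310.4 * 3.6/100 = 227.2 kg/ha/yr

227.2


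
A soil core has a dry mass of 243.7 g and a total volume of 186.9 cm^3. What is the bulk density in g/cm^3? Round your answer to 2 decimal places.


Step 1: Identify the formula: BD = dry mass / volume
Step 2: Substitute values: BD = 243.7 / 186.9
Step 3: BD = 1.3 g/cm^3

1.3


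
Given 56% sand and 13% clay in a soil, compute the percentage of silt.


Step 1: sand + silt + clay = 100%
Step 2: silt = 100 - sand - clay
Step 3: silt = 100 - 56 - 13
Step 4: silt = 31%

31


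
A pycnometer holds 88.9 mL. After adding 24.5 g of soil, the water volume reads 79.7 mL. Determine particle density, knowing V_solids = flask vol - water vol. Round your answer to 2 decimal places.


Step 1: Volume of solids = flask volume - water volume with soil
Step 2: V_solids = 88.9 - 79.7 = 9.2 mL
Step 3: Particle density = mass / V_solids = 24.5 / 9.2 = 2.66 g/cm^3

2.66


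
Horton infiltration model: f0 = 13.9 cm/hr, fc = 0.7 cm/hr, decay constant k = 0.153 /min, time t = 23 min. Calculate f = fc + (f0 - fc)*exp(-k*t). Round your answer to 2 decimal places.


Step 1: f = fc + (f0 - fc) * exp(-k * t)
Step 2: exp(-0.153 * 23) = 0.029629
Step 3: f = 0.7 + (13.9 - 0.7) * 0.029629
Step 4: f = 0.7 + 13.2 * 0.029629
Step 5: f = 1.09 cm/hr

1.09


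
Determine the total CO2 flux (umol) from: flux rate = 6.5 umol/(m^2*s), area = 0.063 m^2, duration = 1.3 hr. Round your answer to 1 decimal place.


Step 1: Convert time to seconds: 1.3 hr * 3600 = 4680.0 s
Step 2: Total = flux * area * time_s
Step 3: Total = 6.5 * 0.063 * 4680.0
Step 4: Total = 1916.5 umol

1916.5


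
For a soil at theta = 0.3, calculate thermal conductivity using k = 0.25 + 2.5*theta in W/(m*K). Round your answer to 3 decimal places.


Step 1: k = 0.25 + 2.5 * theta
Step 2: k = 0.25 + 2.5 * 0.3
Step 3: k = 0.25 + 0.75
Step 4: k = 1.0 W/(m*K)

1.0


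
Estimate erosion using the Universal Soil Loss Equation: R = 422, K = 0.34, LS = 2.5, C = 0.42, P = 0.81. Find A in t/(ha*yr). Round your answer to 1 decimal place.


Step 1: A = R * K * LS * C * P
Step 2: R * K = 422 * 0.34 = 143.48
Step 3: (R*K) * LS = 143.48 * 2.5 = 358.7
Step 4: * C * P = 358.7 * 0.42 * 0.81 = 122.0
Step 5: A = 122.0 t/(ha*yr)

122.0


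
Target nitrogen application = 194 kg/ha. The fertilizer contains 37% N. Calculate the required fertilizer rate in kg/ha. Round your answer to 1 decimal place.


Step 1: Fertilizer rate = target N / (N content / 100)
Step 2: Rate = 194 / (37 / 100)
Step 3: Rate = 194 / 0.37
Step 4: Rate = 524.3 kg/ha

524.3


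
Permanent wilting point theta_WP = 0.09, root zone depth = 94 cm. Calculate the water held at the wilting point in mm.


Step 1: Water (mm) = theta_WP * depth * 10
Step 2: Water = 0.09 * 94 * 10
Step 3: Water = 84.6 mm

84.6


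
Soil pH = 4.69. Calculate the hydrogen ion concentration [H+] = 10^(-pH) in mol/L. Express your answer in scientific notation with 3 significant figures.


Step 1: [H+] = 10^(-pH)
Step 2: [H+] = 10^(-4.69)
Step 3: [H+] = 2.04e-05 mol/L

2.04e-05


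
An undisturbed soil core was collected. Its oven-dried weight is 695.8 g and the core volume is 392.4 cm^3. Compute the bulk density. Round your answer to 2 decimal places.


Step 1: Identify the formula: BD = dry mass / volume
Step 2: Substitute values: BD = 695.8 / 392.4
Step 3: BD = 1.77 g/cm^3

1.77


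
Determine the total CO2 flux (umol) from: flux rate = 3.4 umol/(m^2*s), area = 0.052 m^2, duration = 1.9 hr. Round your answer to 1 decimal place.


Step 1: Convert time to seconds: 1.9 hr * 3600 = 6840.0 s
Step 2: Total = flux * area * time_s
Step 3: Total = 3.4 * 0.052 * 6840.0
Step 4: Total = 1209.3 umol

1209.3


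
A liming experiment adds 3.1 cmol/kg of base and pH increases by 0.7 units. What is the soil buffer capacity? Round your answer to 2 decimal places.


Step 1: BC = change in base / change in pH
Step 2: BC = 3.1 / 0.7
Step 3: BC = 4.43 cmol/(kg*pH unit)

4.43


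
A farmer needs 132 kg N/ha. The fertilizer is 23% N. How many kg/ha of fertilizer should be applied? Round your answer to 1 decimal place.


Step 1: Fertilizer rate = target N / (N content / 100)
Step 2: Rate = 132 / (23 / 100)
Step 3: Rate = 132 / 0.23
Step 4: Rate = 573.9 kg/ha

573.9


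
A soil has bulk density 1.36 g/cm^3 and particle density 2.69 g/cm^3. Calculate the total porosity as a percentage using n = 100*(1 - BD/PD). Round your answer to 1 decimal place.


Step 1: Formula: n = 100 * (1 - BD / PD)
Step 2: n = 100 * (1 - 1.36 / 2.69)
Step 3: n = 100 * (1 - 0.50558)
Step 4: n = 49.4%

49.4


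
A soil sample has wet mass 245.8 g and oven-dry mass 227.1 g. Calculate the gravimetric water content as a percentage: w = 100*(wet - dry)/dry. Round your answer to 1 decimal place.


Step 1: Water mass = wet - dry = 245.8 - 227.1 = 18.7 g
Step 2: w = 100 * water mass / dry mass
Step 3: w = 100 * 18.7 / 227.1 = 8.2%

8.2


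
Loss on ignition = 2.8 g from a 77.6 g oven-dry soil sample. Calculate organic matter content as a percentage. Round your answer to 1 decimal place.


Step 1: OM% = 100 * LOI / sample mass
Step 2: OM = 100 * 2.8 / 77.6
Step 3: OM = 3.6%

3.6


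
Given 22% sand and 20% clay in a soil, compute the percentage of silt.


Step 1: sand + silt + clay = 100%
Step 2: silt = 100 - sand - clay
Step 3: silt = 100 - 22 - 20
Step 4: silt = 58%

58


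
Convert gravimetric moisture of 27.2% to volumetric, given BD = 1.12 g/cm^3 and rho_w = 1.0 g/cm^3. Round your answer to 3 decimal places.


Step 1: theta = (w / 100) * BD / rho_w
Step 2: theta = (27.2 / 100) * 1.12 / 1.0
Step 3: theta = 0.272 * 1.12
Step 4: theta = 0.305

0.305


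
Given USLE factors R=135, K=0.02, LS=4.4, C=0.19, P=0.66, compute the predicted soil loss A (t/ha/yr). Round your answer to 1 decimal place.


Step 1: A = R * K * LS * C * P
Step 2: R * K = 135 * 0.02 = 2.7
Step 3: (R*K) * LS = 2.7 * 4.4 = 11.88
Step 4: * C * P = 11.88 * 0.19 * 0.66 = 1.5
Step 5: A = 1.5 t/(ha*yr)

1.5


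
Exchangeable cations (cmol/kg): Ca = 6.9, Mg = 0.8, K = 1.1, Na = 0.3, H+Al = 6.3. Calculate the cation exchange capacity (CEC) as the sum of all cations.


Step 1: CEC = Ca + Mg + K + Na + (H+Al)
Step 2: CEC = 6.9 + 0.8 + 1.1 + 0.3 + 6.3
Step 3: CEC = 15.4 cmol/kg

15.4


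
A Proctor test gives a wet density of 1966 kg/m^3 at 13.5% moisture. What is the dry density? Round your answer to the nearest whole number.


Step 1: Dry density = wet density / (1 + w/100)
Step 2: Dry density = 1966 / (1 + 13.5/100)
Step 3: Dry density = 1966 / 1.135
Step 4: Dry density = 1732 kg/m^3

1732


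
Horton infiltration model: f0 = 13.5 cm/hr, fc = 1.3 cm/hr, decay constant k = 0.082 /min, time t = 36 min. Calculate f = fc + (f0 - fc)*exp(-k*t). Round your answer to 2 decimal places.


Step 1: f = fc + (f0 - fc) * exp(-k * t)
Step 2: exp(-0.082 * 36) = 0.052235
Step 3: f = 1.3 + (13.5 - 1.3) * 0.052235
Step 4: f = 1.3 + 12.2 * 0.052235
Step 5: f = 1.94 cm/hr

1.94


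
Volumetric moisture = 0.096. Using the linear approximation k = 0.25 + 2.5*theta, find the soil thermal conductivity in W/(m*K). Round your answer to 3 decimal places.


Step 1: k = 0.25 + 2.5 * theta
Step 2: k = 0.25 + 2.5 * 0.096
Step 3: k = 0.25 + 0.24
Step 4: k = 0.49 W/(m*K)

0.49


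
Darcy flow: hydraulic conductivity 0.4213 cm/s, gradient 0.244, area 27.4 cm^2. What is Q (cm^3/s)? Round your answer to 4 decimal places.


Step 1: Apply Darcy's law: Q = K * i * A
Step 2: Q = 0.4213 * 0.244 * 27.4
Step 3: Q = 2.8166 cm^3/s

2.8166


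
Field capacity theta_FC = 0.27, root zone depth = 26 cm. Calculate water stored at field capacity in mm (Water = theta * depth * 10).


Step 1: Water (mm) = theta_FC * depth (cm) * 10
Step 2: Water = 0.27 * 26 * 10
Step 3: Water = 70.2 mm

70.2


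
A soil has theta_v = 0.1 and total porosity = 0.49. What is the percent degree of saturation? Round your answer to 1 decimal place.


Step 1: S = 100 * theta_v / n
Step 2: S = 100 * 0.1 / 0.49
Step 3: S = 20.4%

20.4


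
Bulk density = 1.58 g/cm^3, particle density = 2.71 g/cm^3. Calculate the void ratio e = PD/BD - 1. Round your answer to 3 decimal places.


Step 1: e = PD / BD - 1
Step 2: e = 2.71 / 1.58 - 1
Step 3: e = 1.71519 - 1
Step 4: e = 0.715

0.715


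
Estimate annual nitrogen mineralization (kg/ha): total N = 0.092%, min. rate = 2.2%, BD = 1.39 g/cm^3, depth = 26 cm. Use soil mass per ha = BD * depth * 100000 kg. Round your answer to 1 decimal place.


Step 1: Soil mass per ha = BD * depth * 100000 = 1.39 * 26 * 100000 = 3614000 kg
Step 2: Total N pool = soil mass * N%/100 = 3614000 * 0.092/100 = 3324.88 kg/ha
Step 3: N mineralized = N pool * rate%/100 = 3324.88 * 2.2/100 = 73.1 kg/ha/yr

73.1


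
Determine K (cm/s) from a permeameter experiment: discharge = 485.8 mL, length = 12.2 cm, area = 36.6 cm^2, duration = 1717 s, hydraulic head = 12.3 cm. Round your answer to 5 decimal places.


Step 1: K = Q * L / (A * t * h)
Step 2: Numerator = 485.8 * 12.2 = 5926.76
Step 3: Denominator = 36.6 * 1717 * 12.3 = 772959.06
Step 4: K = 5926.76 / 772959.06 = 0.00767 cm/s

0.00767


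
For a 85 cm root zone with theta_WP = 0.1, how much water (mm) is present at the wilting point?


Step 1: Water (mm) = theta_WP * depth * 10
Step 2: Water = 0.1 * 85 * 10
Step 3: Water = 85.0 mm

85.0


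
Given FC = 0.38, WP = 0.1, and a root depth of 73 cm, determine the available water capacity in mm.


Step 1: Available water = (FC - WP) * depth * 10
Step 2: AW = (0.38 - 0.1) * 73 * 10
Step 3: AW = 0.28 * 73 * 10
Step 4: AW = 204.4 mm

204.4


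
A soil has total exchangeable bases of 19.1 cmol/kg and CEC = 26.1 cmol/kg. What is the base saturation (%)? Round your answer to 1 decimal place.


Step 1: BS = 100 * (sum of bases) / CEC
Step 2: BS = 100 * 19.1 / 26.1
Step 3: BS = 73.2%

73.2


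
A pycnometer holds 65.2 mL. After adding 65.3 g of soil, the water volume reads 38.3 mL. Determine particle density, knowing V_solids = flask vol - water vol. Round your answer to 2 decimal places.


Step 1: Volume of solids = flask volume - water volume with soil
Step 2: V_solids = 65.2 - 38.3 = 26.9 mL
Step 3: Particle density = mass / V_solids = 65.3 / 26.9 = 2.43 g/cm^3

2.43


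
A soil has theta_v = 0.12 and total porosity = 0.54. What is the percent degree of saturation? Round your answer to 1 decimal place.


Step 1: S = 100 * theta_v / n
Step 2: S = 100 * 0.12 / 0.54
Step 3: S = 22.2%

22.2


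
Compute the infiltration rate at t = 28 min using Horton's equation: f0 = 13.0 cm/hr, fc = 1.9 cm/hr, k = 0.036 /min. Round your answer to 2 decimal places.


Step 1: f = fc + (f0 - fc) * exp(-k * t)
Step 2: exp(-0.036 * 28) = 0.364948
Step 3: f = 1.9 + (13.0 - 1.9) * 0.364948
Step 4: f = 1.9 + 11.1 * 0.364948
Step 5: f = 5.95 cm/hr

5.95


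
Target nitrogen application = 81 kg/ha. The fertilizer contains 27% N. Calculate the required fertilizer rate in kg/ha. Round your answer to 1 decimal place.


Step 1: Fertilizer rate = target N / (N content / 100)
Step 2: Rate = 81 / (27 / 100)
Step 3: Rate = 81 / 0.27
Step 4: Rate = 300.0 kg/ha

300.0


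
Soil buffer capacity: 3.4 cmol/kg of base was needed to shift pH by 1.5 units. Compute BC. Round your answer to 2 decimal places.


Step 1: BC = change in base / change in pH
Step 2: BC = 3.4 / 1.5
Step 3: BC = 2.27 cmol/(kg*pH unit)

2.27


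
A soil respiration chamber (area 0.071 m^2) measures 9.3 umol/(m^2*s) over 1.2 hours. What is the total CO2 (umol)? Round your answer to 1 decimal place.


Step 1: Convert time to seconds: 1.2 hr * 3600 = 4320.0 s
Step 2: Total = flux * area * time_s
Step 3: Total = 9.3 * 0.071 * 4320.0
Step 4: Total = 2852.5 umol

2852.5


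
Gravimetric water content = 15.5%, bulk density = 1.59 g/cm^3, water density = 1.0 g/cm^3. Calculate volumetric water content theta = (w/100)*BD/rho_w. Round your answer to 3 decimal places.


Step 1: theta = (w / 100) * BD / rho_w
Step 2: theta = (15.5 / 100) * 1.59 / 1.0
Step 3: theta = 0.155 * 1.59
Step 4: theta = 0.246

0.246


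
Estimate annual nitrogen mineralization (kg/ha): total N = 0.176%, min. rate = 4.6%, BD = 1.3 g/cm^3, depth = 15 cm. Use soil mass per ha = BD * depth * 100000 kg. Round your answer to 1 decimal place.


Step 1: Soil mass per ha = BD * depth * 100000 = 1.3 * 15 * 100000 = 1950000 kg
Step 2: Total N pool = soil mass * N%/100 = 1950000 * 0.176/100 = 3432.0 kg/ha
Step 3: N mineralized = N pool * rate%/100 = 3432.0 * 4.6/100 = 157.9 kg/ha/yr

157.9


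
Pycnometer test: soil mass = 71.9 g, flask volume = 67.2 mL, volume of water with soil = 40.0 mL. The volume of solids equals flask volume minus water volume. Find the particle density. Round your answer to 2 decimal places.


Step 1: Volume of solids = flask volume - water volume with soil
Step 2: V_solids = 67.2 - 40.0 = 27.2 mL
Step 3: Particle density = mass / V_solids = 71.9 / 27.2 = 2.64 g/cm^3

2.64


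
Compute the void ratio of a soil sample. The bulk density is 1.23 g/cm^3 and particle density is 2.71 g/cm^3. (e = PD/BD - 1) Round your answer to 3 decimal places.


Step 1: e = PD / BD - 1
Step 2: e = 2.71 / 1.23 - 1
Step 3: e = 2.20325 - 1
Step 4: e = 1.203

1.203


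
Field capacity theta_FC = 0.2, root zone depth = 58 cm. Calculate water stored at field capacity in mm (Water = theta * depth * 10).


Step 1: Water (mm) = theta_FC * depth (cm) * 10
Step 2: Water = 0.2 * 58 * 10
Step 3: Water = 116.0 mm

116.0


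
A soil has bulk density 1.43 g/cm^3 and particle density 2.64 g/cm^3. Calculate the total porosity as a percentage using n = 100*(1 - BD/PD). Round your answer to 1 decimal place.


Step 1: Formula: n = 100 * (1 - BD / PD)
Step 2: n = 100 * (1 - 1.43 / 2.64)
Step 3: n = 100 * (1 - 0.54167)
Step 4: n = 45.8%

45.8


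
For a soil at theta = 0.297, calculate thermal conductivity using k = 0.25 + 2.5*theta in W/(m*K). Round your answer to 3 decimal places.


Step 1: k = 0.25 + 2.5 * theta
Step 2: k = 0.25 + 2.5 * 0.297
Step 3: k = 0.25 + 0.743
Step 4: k = 0.993 W/(m*K)

0.993


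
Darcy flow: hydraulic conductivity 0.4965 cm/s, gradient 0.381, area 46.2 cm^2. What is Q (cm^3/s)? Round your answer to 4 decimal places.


Step 1: Apply Darcy's law: Q = K * i * A
Step 2: Q = 0.4965 * 0.381 * 46.2
Step 3: Q = 8.7395 cm^3/s

8.7395


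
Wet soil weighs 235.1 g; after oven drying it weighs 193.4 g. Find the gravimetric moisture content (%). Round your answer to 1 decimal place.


Step 1: Water mass = wet - dry = 235.1 - 193.4 = 41.7 g
Step 2: w = 100 * water mass / dry mass
Step 3: w = 100 * 41.7 / 193.4 = 21.6%

21.6


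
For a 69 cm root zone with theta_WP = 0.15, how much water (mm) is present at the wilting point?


Step 1: Water (mm) = theta_WP * depth * 10
Step 2: Water = 0.15 * 69 * 10
Step 3: Water = 103.5 mm

103.5


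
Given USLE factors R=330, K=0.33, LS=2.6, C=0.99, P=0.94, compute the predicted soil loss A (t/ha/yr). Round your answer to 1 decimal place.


Step 1: A = R * K * LS * C * P
Step 2: R * K = 330 * 0.33 = 108.9
Step 3: (R*K) * LS = 108.9 * 2.6 = 283.14
Step 4: * C * P = 283.14 * 0.99 * 0.94 = 263.5
Step 5: A = 263.5 t/(ha*yr)

263.5


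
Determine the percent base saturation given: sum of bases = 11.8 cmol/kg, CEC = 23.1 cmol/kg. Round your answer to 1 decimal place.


Step 1: BS = 100 * (sum of bases) / CEC
Step 2: BS = 100 * 11.8 / 23.1
Step 3: BS = 51.1%

51.1


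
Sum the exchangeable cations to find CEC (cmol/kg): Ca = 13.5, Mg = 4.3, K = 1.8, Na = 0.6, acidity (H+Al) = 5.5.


Step 1: CEC = Ca + Mg + K + Na + (H+Al)
Step 2: CEC = 13.5 + 4.3 + 1.8 + 0.6 + 5.5
Step 3: CEC = 25.7 cmol/kg

25.7


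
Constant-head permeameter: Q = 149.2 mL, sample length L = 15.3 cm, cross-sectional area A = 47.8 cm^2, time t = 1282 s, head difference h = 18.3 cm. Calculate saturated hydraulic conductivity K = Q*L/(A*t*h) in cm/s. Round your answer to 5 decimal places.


Step 1: K = Q * L / (A * t * h)
Step 2: Numerator = 149.2 * 15.3 = 2282.76
Step 3: Denominator = 47.8 * 1282 * 18.3 = 1121416.68
Step 4: K = 2282.76 / 1121416.68 = 0.00204 cm/s

0.00204


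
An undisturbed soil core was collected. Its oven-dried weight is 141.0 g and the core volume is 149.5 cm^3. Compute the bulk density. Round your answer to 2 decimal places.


Step 1: Identify the formula: BD = dry mass / volume
Step 2: Substitute values: BD = 141.0 / 149.5
Step 3: BD = 0.94 g/cm^3

0.94


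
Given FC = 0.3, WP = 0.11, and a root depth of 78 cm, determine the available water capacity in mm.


Step 1: Available water = (FC - WP) * depth * 10
Step 2: AW = (0.3 - 0.11) * 78 * 10
Step 3: AW = 0.19 * 78 * 10
Step 4: AW = 148.2 mm

148.2


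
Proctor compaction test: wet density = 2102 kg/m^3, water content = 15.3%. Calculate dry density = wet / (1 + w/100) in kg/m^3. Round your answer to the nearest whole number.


Step 1: Dry density = wet density / (1 + w/100)
Step 2: Dry density = 2102 / (1 + 15.3/100)
Step 3: Dry density = 2102 / 1.153
Step 4: Dry density = 1823 kg/m^3

1823


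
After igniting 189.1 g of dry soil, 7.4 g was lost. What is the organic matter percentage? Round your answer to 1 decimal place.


Step 1: OM% = 100 * LOI / sample mass
Step 2: OM = 100 * 7.4 / 189.1
Step 3: OM = 3.9%

3.9


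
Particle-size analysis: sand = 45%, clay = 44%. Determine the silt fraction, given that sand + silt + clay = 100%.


Step 1: sand + silt + clay = 100%
Step 2: silt = 100 - sand - clay
Step 3: silt = 100 - 45 - 44
Step 4: silt = 11%

11


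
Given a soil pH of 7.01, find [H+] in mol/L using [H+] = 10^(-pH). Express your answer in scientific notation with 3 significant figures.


Step 1: [H+] = 10^(-pH)
Step 2: [H+] = 10^(-7.01)
Step 3: [H+] = 9.77e-08 mol/L

9.77e-08


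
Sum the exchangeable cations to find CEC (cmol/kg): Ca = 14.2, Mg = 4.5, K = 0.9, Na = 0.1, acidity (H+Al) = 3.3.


Step 1: CEC = Ca + Mg + K + Na + (H+Al)
Step 2: CEC = 14.2 + 4.5 + 0.9 + 0.1 + 3.3
Step 3: CEC = 23.0 cmol/kg

23.0


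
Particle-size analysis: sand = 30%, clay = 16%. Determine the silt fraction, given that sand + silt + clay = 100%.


Step 1: sand + silt + clay = 100%
Step 2: silt = 100 - sand - clay
Step 3: silt = 100 - 30 - 16
Step 4: silt = 54%

54
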